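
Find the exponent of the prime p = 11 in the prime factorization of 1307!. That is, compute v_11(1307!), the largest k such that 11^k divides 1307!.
v_11(1307!) = 128

Legendre's formula: v_p(n!) = Σ_{k ≥ 1} ⌊n / p^k⌋. For p = 11, n = 1307, the terms are:
  ⌊1307/11^1⌋ = ⌊1307/11⌋ = 118
  ⌊1307/11^2⌋ = ⌊1307/121⌋ = 10
(the next term ⌊1307/11^3⌋ = 0, terminating the sum). Summing: v_11(1307!) = 118 + 10 = 128.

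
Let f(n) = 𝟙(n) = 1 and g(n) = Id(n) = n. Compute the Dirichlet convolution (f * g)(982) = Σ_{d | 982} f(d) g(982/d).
(𝟙 * Id)(982) = 1476

Divisors of 982: [1, 2, 491, 982]. For each d | 982:
  d = 1: 𝟙(1) · Id(982/1) = 1 · 982 = 982
  d = 2: 𝟙(2) · Id(982/2) = 1 · 491 = 491
  d = 491: 𝟙(491) · Id(982/491) = 1 · 2 = 2
  d = 982: 𝟙(982) · Id(982/982) = 1 · 1 = 1
Summing: (𝟙 * Id)(982) = 982 + 491 + 2 + 1 = 1476.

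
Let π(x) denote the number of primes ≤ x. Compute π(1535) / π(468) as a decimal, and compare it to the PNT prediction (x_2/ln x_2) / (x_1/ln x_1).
π(1535)/π(468) = 242/91 ≈ 2.6593;  PNT prediction ≈ 2.7489.

π(468) = 91 and π(1535) = 242, so π(1535)/π(468) ≈ 2.6593. The PNT-predicted ratio is (1535/ln(1535)) / (468/ln(468)) ≈ 2.7489. The two agree to within a few percent, as expected.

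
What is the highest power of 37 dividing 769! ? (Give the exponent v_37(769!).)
v_37(769!) = 20

Legendre's formula: v_p(n!) = Σ_{k ≥ 1} ⌊n / p^k⌋. For p = 37, n = 769, the terms are:
  ⌊769/37^1⌋ = ⌊769/37⌋ = 20
(the next term ⌊769/37^2⌋ = 0, terminating the sum). Summing: v_37(769!) = 20 = 20.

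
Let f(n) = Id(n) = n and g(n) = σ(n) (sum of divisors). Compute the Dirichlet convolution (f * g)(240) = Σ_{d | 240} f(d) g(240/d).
(Id * σ)(240) = 9933

Divisors of 240: [1, 2, 3, 4, 5, 6, 8, 10, 12, 15, 16, 20, 24, 30, 40, 48, 60, 80, 120, 240]. For each d | 240:
  d = 1: Id(1) · σ(240/1) = 1 · 744 = 744
  d = 2: Id(2) · σ(240/2) = 2 · 360 = 720
  d = 3: Id(3) · σ(240/3) = 3 · 186 = 558
  d = 4: Id(4) · σ(240/4) = 4 · 168 = 672
  d = 5: Id(5) · σ(240/5) = 5 · 124 = 620
  d = 6: Id(6) · σ(240/6) = 6 · 90 = 540
  d = 8: Id(8) · σ(240/8) = 8 · 72 = 576
  d = 10: Id(10) · σ(240/10) = 10 · 60 = 600
  d = 12: Id(12) · σ(240/12) = 12 · 42 = 504
  d = 15: Id(15) · σ(240/15) = 15 · 31 = 465
  d = 16: Id(16) · σ(240/16) = 16 · 24 = 384
  d = 20: Id(20) · σ(240/20) = 20 · 28 = 560
  d = 24: Id(24) · σ(240/24) = 24 · 18 = 432
  d = 30: Id(30) · σ(240/30) = 30 · 15 = 450
  d = 40: Id(40) · σ(240/40) = 40 · 12 = 480
  d = 48: Id(48) · σ(240/48) = 48 · 6 = 288
  d = 60: Id(60) · σ(240/60) = 60 · 7 = 420
  d = 80: Id(80) · σ(240/80) = 80 · 4 = 320
  d = 120: Id(120) · σ(240/120) = 120 · 3 = 360
  d = 240: Id(240) · σ(240/240) = 240 · 1 = 240
Summing: (Id * σ)(240) = 744 + 720 + 558 + 672 + 620 + 540 + 576 + 600 + 504 + 465 + 384 + 560 + 432 + 450 + 480 + 288 + 420 + 320 + 360 + 240 = 9933.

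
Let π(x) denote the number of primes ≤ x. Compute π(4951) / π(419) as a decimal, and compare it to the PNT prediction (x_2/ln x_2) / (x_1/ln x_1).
π(4951)/π(419) = 662/81 ≈ 8.1728;  PNT prediction ≈ 8.3863.

π(419) = 81 and π(4951) = 662, so π(4951)/π(419) ≈ 8.1728. The PNT-predicted ratio is (4951/ln(4951)) / (419/ln(419)) ≈ 8.3863. The two agree to within a few percent, as expected.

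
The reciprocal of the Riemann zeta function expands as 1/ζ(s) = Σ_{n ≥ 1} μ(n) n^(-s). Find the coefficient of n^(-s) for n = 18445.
μ(18445) = 1

Factor n = 18445 = 5 · 7 · 17 · 31. μ(n) = 0 if any exponent ≥ 2 (not squarefree); otherwise μ(n) = (−1)^{ω(n)} where ω(n) is the number of distinct prime factors. Applying: μ(18445) = 1.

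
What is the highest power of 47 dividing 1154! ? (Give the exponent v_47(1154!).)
v_47(1154!) = 24

Legendre's formula: v_p(n!) = Σ_{k ≥ 1} ⌊n / p^k⌋. For p = 47, n = 1154, the terms are:
  ⌊1154/47^1⌋ = ⌊1154/47⌋ = 24
(the next term ⌊1154/47^2⌋ = 0, terminating the sum). Summing: v_47(1154!) = 24 = 24.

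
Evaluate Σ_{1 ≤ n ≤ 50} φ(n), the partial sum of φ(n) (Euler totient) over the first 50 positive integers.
Σ_{n ≤ 50} φ(n) = 774

Compute φ(n) for each 1 ≤ n ≤ 50: φ(1) = 1, φ(2) = 1, φ(3) = 2, φ(4) = 2, φ(5) = 4, φ(6) = 2, φ(7) = 6, φ(8) = 4, φ(9) = 6, φ(10) = 4, φ(11) = 10, φ(12) = 4, φ(13) = 12, φ(14) = 6, φ(15) = 8, φ(16) = 8, φ(17) = 16, φ(18) = 6, φ(19) = 18, φ(20) = 8, φ(21) = 12, φ(22) = 10, φ(23) = 22, φ(24) = 8, φ(25) = 20, φ(26) = 12, φ(27) = 18, φ(28) = 12, φ(29) = 28, φ(30) = 8, φ(31) = 30, φ(32) = 16, φ(33) = 20, φ(34) = 16, φ(35) = 24, φ(36) = 12, φ(37) = 36, φ(38) = 18, φ(39) = 24, φ(40) = 16, φ(41) = 40, φ(42) = 12, φ(43) = 42, φ(44) = 20, φ(45) = 24, φ(46) = 22, φ(47) = 46, φ(48) = 16, φ(49) = 42, φ(50) = 20. Summing all 50 values: 774. (Average order: Σ_{n ≤ x} φ(n) ~ (3/π²) x². For x = 50, (3/π²)·50² ≈ 759.91.)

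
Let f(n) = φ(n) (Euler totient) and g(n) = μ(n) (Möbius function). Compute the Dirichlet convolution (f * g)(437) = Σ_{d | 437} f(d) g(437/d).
(φ * μ)(437) = 357

Divisors of 437: [1, 19, 23, 437]. For each d | 437:
  d = 1: φ(1) · μ(437/1) = 1 · 1 = 1
  d = 19: φ(19) · μ(437/19) = 18 · -1 = -18
  d = 23: φ(23) · μ(437/23) = 22 · -1 = -22
  d = 437: φ(437) · μ(437/437) = 396 · 1 = 396
Summing: (φ * μ)(437) = 1 + -18 + -22 + 396 = 357.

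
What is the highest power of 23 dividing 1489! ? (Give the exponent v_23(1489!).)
v_23(1489!) = 66

Legendre's formula: v_p(n!) = Σ_{k ≥ 1} ⌊n / p^k⌋. For p = 23, n = 1489, the terms are:
  ⌊1489/23^1⌋ = ⌊1489/23⌋ = 64
  ⌊1489/23^2⌋ = ⌊1489/529⌋ = 2
(the next term ⌊1489/23^3⌋ = 0, terminating the sum). Summing: v_23(1489!) = 64 + 2 = 66.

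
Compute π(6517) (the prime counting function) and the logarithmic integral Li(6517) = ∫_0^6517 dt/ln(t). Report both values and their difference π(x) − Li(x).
π(6517) = 842;  Li(6517) ≈ 859.56;  π(x) − Li(x) ≈ -17.56.

Direct count of primes ≤ 6517 gives π(6517) = 842. Numerical evaluation of the logarithmic integral gives Li(6517) ≈ 859.56. The difference π(x) − Li(x) ≈ -17.56 is typically negative for small/moderate x (Li(x) overestimates), though Littlewood's theorem shows this sign changes infinitely often.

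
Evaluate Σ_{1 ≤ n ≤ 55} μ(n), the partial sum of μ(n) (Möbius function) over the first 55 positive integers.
Σ_{n ≤ 55} μ(n) = -2

Compute μ(n) for each 1 ≤ n ≤ 55: μ(1) = 1, μ(2) = -1, μ(3) = -1, μ(4) = 0, μ(5) = -1, μ(6) = 1, μ(7) = -1, μ(8) = 0, μ(9) = 0, μ(10) = 1, μ(11) = -1, μ(12) = 0, μ(13) = -1, μ(14) = 1, μ(15) = 1, μ(16) = 0, μ(17) = -1, μ(18) = 0, μ(19) = -1, μ(20) = 0, μ(21) = 1, μ(22) = 1, μ(23) = -1, μ(24) = 0, μ(25) = 0, μ(26) = 1, μ(27) = 0, μ(28) = 0, μ(29) = -1, μ(30) = -1, μ(31) = -1, μ(32) = 0, μ(33) = 1, μ(34) = 1, μ(35) = 1, μ(36) = 0, μ(37) = -1, μ(38) = 1, μ(39) = 1, μ(40) = 0, μ(41) = -1, μ(42) = -1, μ(43) = -1, μ(44) = 0, μ(45) = 0, μ(46) = 1, μ(47) = -1, μ(48) = 0, μ(49) = 0, μ(50) = 0, μ(51) = 1, μ(52) = 0, μ(53) = -1, μ(54) = 0, μ(55) = 1. Summing all 55 values: -2. (Mertens function M(x) = Σ_{n ≤ x} μ(n); on average M(x) should be small (PNT ⟺ M(x) = o(x)).)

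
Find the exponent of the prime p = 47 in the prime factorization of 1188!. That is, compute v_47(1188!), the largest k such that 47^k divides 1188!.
v_47(1188!) = 25

Legendre's formula: v_p(n!) = Σ_{k ≥ 1} ⌊n / p^k⌋. For p = 47, n = 1188, the terms are:
  ⌊1188/47^1⌋ = ⌊1188/47⌋ = 25
(the next term ⌊1188/47^2⌋ = 0, terminating the sum). Summing: v_47(1188!) = 25 = 25.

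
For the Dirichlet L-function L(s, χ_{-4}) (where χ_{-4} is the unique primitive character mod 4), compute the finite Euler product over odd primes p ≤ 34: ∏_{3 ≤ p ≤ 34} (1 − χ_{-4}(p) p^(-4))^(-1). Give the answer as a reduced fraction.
∏ = 1870816715381797956556539609218365/1891731462842378884815364370202624

The odd primes p ≤ 34 are [3, 5, 7, 11, 13, 17, 19, 23, 29, 31]. For each, χ(p) = 1 if p ≡ 1 mod 4, χ(p) = −1 if p ≡ 3 mod 4. Taking (1 − χ(p)/p^4)^(-1) = p^4/(p^4 − χ(p)): (1 − (-1)/3^4)^(-1) · (1 − (1)/5^4)^(-1) · (1 − (-1)/7^4)^(-1) · (1 − (-1)/11^4)^(-1) · (1 − (1)/13^4)^(-1) · (1 − (1)/17^4)^(-1) · (1 − (-1)/19^4)^(-1) · (1 − (-1)/23^4)^(-1) · (1 − (1)/29^4)^(-1) · (1 − (-1)/31^4)^(-1) = 1870816715381797956556539609218365/1891731462842378884815364370202624.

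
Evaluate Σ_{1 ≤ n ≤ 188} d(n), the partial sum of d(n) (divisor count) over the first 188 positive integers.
Σ_{n ≤ 188} d(n) = 1015

Compute d(n) for each 1 ≤ n ≤ 188: d(1) = 1, d(2) = 2, d(3) = 2, d(4) = 3, d(5) = 2, d(6) = 4, d(7) = 2, d(8) = 4, d(9) = 3, d(10) = 4, d(11) = 2, d(12) = 6, d(13) = 2, d(14) = 4, d(15) = 4, d(16) = 5, d(17) = 2, d(18) = 6, d(19) = 2, d(20) = 6, d(21) = 4, d(22) = 4, d(23) = 2, d(24) = 8, d(25) = 3, d(26) = 4, d(27) = 4, d(28) = 6, d(29) = 2, d(30) = 8, d(31) = 2, d(32) = 6, d(33) = 4, d(34) = 4, d(35) = 4, d(36) = 9, d(37) = 2, d(38) = 4, d(39) = 4, d(40) = 8, d(41) = 2, d(42) = 8, d(43) = 2, d(44) = 6, d(45) = 6, d(46) = 4, d(47) = 2, d(48) = 10, d(49) = 3, d(50) = 6, d(51) = 4, d(52) = 6, d(53) = 2, d(54) = 8, d(55) = 4, d(56) = 8, d(57) = 4, d(58) = 4, d(59) = 2, d(60) = 12, d(61) = 2, d(62) = 4, d(63) = 6, d(64) = 7, d(65) = 4, d(66) = 8, d(67) = 2, d(68) = 6, d(69) = 4, d(70) = 8, d(71) = 2, d(72) = 12, d(73) = 2, d(74) = 4, d(75) = 6, d(76) = 6, d(77) = 4, d(78) = 8, d(79) = 2, d(80) = 10, d(81) = 5, d(82) = 4, d(83) = 2, d(84) = 12, d(85) = 4, d(86) = 4, d(87) = 4, d(88) = 8, d(89) = 2, d(90) = 12, d(91) = 4, d(92) = 6, d(93) = 4, d(94) = 4, d(95) = 4, d(96) = 12, d(97) = 2, d(98) = 6, d(99) = 6, d(100) = 9, d(101) = 2, d(102) = 8, d(103) = 2, d(104) = 8, d(105) = 8, d(106) = 4, d(107) = 2, d(108) = 12, d(109) = 2, d(110) = 8, d(111) = 4, d(112) = 10, d(113) = 2, d(114) = 8, d(115) = 4, d(116) = 6, d(117) = 6, d(118) = 4, d(119) = 4, d(120) = 16, d(121) = 3, d(122) = 4, d(123) = 4, d(124) = 6, d(125) = 4, d(126) = 12, d(127) = 2, d(128) = 8, d(129) = 4, d(130) = 8, d(131) = 2, d(132) = 12, d(133) = 4, d(134) = 4, d(135) = 8, d(136) = 8, d(137) = 2, d(138) = 8, d(139) = 2, d(140) = 12, d(141) = 4, d(142) = 4, d(143) = 4, d(144) = 15, d(145) = 4, d(146) = 4, d(147) = 6, d(148) = 6, d(149) = 2, d(150) = 12, d(151) = 2, d(152) = 8, d(153) = 6, d(154) = 8, d(155) = 4, d(156) = 12, d(157) = 2, d(158) = 4, d(159) = 4, d(160) = 12, d(161) = 4, d(162) = 10, d(163) = 2, d(164) = 6, d(165) = 8, d(166) = 4, d(167) = 2, d(168) = 16, d(169) = 3, d(170) = 8, d(171) = 6, d(172) = 6, d(173) = 2, d(174) = 8, d(175) = 6, d(176) = 10, d(177) = 4, d(178) = 4, d(179) = 2, d(180) = 18, d(181) = 2, d(182) = 8, d(183) = 4, d(184) = 8, d(185) = 4, d(186) = 8, d(187) = 4, d(188) = 6. Summing all 188 values: 1015. (Dirichlet's divisor formula: Σ_{n ≤ x} d(n) = x ln(x) + (2γ − 1) x + O(√x). For x = 188, the asymptotic estimate is ≈ 1013.48.)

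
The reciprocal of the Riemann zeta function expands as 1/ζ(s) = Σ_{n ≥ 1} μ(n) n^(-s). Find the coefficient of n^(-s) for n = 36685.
μ(36685) = 1

Factor n = 36685 = 5 · 11 · 23 · 29. μ(n) = 0 if any exponent ≥ 2 (not squarefree); otherwise μ(n) = (−1)^{ω(n)} where ω(n) is the number of distinct prime factors. Applying: μ(36685) = 1.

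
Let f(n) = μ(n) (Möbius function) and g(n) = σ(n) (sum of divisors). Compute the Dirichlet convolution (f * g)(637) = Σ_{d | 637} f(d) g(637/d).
(μ * σ)(637) = 637

Divisors of 637: [1, 7, 13, 49, 91, 637]. For each d | 637:
  d = 1: μ(1) · σ(637/1) = 1 · 798 = 798
  d = 7: μ(7) · σ(637/7) = -1 · 112 = -112
  d = 13: μ(13) · σ(637/13) = -1 · 57 = -57
  d = 49: μ(49) · σ(637/49) = 0 · 14 = 0
  d = 91: μ(91) · σ(637/91) = 1 · 8 = 8
  d = 637: μ(637) · σ(637/637) = 0 · 1 = 0
Summing: (μ * σ)(637) = 798 + -112 + -57 + 0 + 8 + 0 = 637.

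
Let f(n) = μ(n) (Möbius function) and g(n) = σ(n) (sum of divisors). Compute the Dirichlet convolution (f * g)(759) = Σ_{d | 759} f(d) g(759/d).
(μ * σ)(759) = 759

Divisors of 759: [1, 3, 11, 23, 33, 69, 253, 759]. For each d | 759:
  d = 1: μ(1) · σ(759/1) = 1 · 1152 = 1152
  d = 3: μ(3) · σ(759/3) = -1 · 288 = -288
  d = 11: μ(11) · σ(759/11) = -1 · 96 = -96
  d = 23: μ(23) · σ(759/23) = -1 · 48 = -48
  d = 33: μ(33) · σ(759/33) = 1 · 24 = 24
  d = 69: μ(69) · σ(759/69) = 1 · 12 = 12
  d = 253: μ(253) · σ(759/253) = 1 · 4 = 4
  d = 759: μ(759) · σ(759/759) = -1 · 1 = -1
Summing: (μ * σ)(759) = 1152 + -288 + -96 + -48 + 24 + 12 + 4 + -1 = 759.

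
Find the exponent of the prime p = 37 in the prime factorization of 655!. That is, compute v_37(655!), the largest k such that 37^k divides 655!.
v_37(655!) = 17

Legendre's formula: v_p(n!) = Σ_{k ≥ 1} ⌊n / p^k⌋. For p = 37, n = 655, the terms are:
  ⌊655/37^1⌋ = ⌊655/37⌋ = 17
(the next term ⌊655/37^2⌋ = 0, terminating the sum). Summing: v_37(655!) = 17 = 17.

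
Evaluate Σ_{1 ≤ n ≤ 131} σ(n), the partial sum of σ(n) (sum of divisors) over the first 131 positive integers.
Σ_{n ≤ 131} σ(n) = 14095

Compute σ(n) for each 1 ≤ n ≤ 131: σ(1) = 1, σ(2) = 3, σ(3) = 4, σ(4) = 7, σ(5) = 6, σ(6) = 12, σ(7) = 8, σ(8) = 15, σ(9) = 13, σ(10) = 18, σ(11) = 12, σ(12) = 28, σ(13) = 14, σ(14) = 24, σ(15) = 24, σ(16) = 31, σ(17) = 18, σ(18) = 39, σ(19) = 20, σ(20) = 42, σ(21) = 32, σ(22) = 36, σ(23) = 24, σ(24) = 60, σ(25) = 31, σ(26) = 42, σ(27) = 40, σ(28) = 56, σ(29) = 30, σ(30) = 72, σ(31) = 32, σ(32) = 63, σ(33) = 48, σ(34) = 54, σ(35) = 48, σ(36) = 91, σ(37) = 38, σ(38) = 60, σ(39) = 56, σ(40) = 90, σ(41) = 42, σ(42) = 96, σ(43) = 44, σ(44) = 84, σ(45) = 78, σ(46) = 72, σ(47) = 48, σ(48) = 124, σ(49) = 57, σ(50) = 93, σ(51) = 72, σ(52) = 98, σ(53) = 54, σ(54) = 120, σ(55) = 72, σ(56) = 120, σ(57) = 80, σ(58) = 90, σ(59) = 60, σ(60) = 168, σ(61) = 62, σ(62) = 96, σ(63) = 104, σ(64) = 127, σ(65) = 84, σ(66) = 144, σ(67) = 68, σ(68) = 126, σ(69) = 96, σ(70) = 144, σ(71) = 72, σ(72) = 195, σ(73) = 74, σ(74) = 114, σ(75) = 124, σ(76) = 140, σ(77) = 96, σ(78) = 168, σ(79) = 80, σ(80) = 186, σ(81) = 121, σ(82) = 126, σ(83) = 84, σ(84) = 224, σ(85) = 108, σ(86) = 132, σ(87) = 120, σ(88) = 180, σ(89) = 90, σ(90) = 234, σ(91) = 112, σ(92) = 168, σ(93) = 128, σ(94) = 144, σ(95) = 120, σ(96) = 252, σ(97) = 98, σ(98) = 171, σ(99) = 156, σ(100) = 217, σ(101) = 102, σ(102) = 216, σ(103) = 104, σ(104) = 210, σ(105) = 192, σ(106) = 162, σ(107) = 108, σ(108) = 280, σ(109) = 110, σ(110) = 216, σ(111) = 152, σ(112) = 248, σ(113) = 114, σ(114) = 240, σ(115) = 144, σ(116) = 210, σ(117) = 182, σ(118) = 180, σ(119) = 144, σ(120) = 360, σ(121) = 133, σ(122) = 186, σ(123) = 168, σ(124) = 224, σ(125) = 156, σ(126) = 312, σ(127) = 128, σ(128) = 255, σ(129) = 176, σ(130) = 252, σ(131) = 132. Summing all 131 values: 14095. (Average order: Σ_{n ≤ x} σ(n) ~ (π²/12) x². For x = 131, (π²/12)·131² ≈ 14114.36.)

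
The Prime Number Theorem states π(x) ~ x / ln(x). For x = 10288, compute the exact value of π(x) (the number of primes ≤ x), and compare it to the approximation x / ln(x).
π(10288) = 1261;  x/ln(x) ≈ 1113.57;  relative error ≈ 11.69%.

Directly count primes up to 10288: π(10288) = 1261. The PNT approximation gives 10288/ln(10288) ≈ 10288/9.23873 ≈ 1113.57. Relative error (π(x) − x/ln(x)) / π(x) ≈ 11.69%; the approximation is known to undercount slightly (Li(x) is a better estimate).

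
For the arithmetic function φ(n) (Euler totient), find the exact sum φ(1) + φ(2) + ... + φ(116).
Σ_{n ≤ 116} φ(n) = 4128

Compute φ(n) for each 1 ≤ n ≤ 116: φ(1) = 1, φ(2) = 1, φ(3) = 2, φ(4) = 2, φ(5) = 4, φ(6) = 2, φ(7) = 6, φ(8) = 4, φ(9) = 6, φ(10) = 4, φ(11) = 10, φ(12) = 4, φ(13) = 12, φ(14) = 6, φ(15) = 8, φ(16) = 8, φ(17) = 16, φ(18) = 6, φ(19) = 18, φ(20) = 8, φ(21) = 12, φ(22) = 10, φ(23) = 22, φ(24) = 8, φ(25) = 20, φ(26) = 12, φ(27) = 18, φ(28) = 12, φ(29) = 28, φ(30) = 8, φ(31) = 30, φ(32) = 16, φ(33) = 20, φ(34) = 16, φ(35) = 24, φ(36) = 12, φ(37) = 36, φ(38) = 18, φ(39) = 24, φ(40) = 16, φ(41) = 40, φ(42) = 12, φ(43) = 42, φ(44) = 20, φ(45) = 24, φ(46) = 22, φ(47) = 46, φ(48) = 16, φ(49) = 42, φ(50) = 20, φ(51) = 32, φ(52) = 24, φ(53) = 52, φ(54) = 18, φ(55) = 40, φ(56) = 24, φ(57) = 36, φ(58) = 28, φ(59) = 58, φ(60) = 16, φ(61) = 60, φ(62) = 30, φ(63) = 36, φ(64) = 32, φ(65) = 48, φ(66) = 20, φ(67) = 66, φ(68) = 32, φ(69) = 44, φ(70) = 24, φ(71) = 70, φ(72) = 24, φ(73) = 72, φ(74) = 36, φ(75) = 40, φ(76) = 36, φ(77) = 60, φ(78) = 24, φ(79) = 78, φ(80) = 32, φ(81) = 54, φ(82) = 40, φ(83) = 82, φ(84) = 24, φ(85) = 64, φ(86) = 42, φ(87) = 56, φ(88) = 40, φ(89) = 88, φ(90) = 24, φ(91) = 72, φ(92) = 44, φ(93) = 60, φ(94) = 46, φ(95) = 72, φ(96) = 32, φ(97) = 96, φ(98) = 42, φ(99) = 60, φ(100) = 40, φ(101) = 100, φ(102) = 32, φ(103) = 102, φ(104) = 48, φ(105) = 48, φ(106) = 52, φ(107) = 106, φ(108) = 36, φ(109) = 108, φ(110) = 40, φ(111) = 72, φ(112) = 48, φ(113) = 112, φ(114) = 36, φ(115) = 88, φ(116) = 56. Summing all 116 values: 4128. (Average order: Σ_{n ≤ x} φ(n) ~ (3/π²) x². For x = 116, (3/π²)·116² ≈ 4090.13.)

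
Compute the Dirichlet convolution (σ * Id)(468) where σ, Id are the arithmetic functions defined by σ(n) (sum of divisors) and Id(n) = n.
(σ * Id)(468) = 15606

Divisors of 468: [1, 2, 3, 4, 6, 9, 12, 13, 18, 26, 36, 39, 52, 78, 117, 156, 234, 468]. For each d | 468:
  d = 1: σ(1) · Id(468/1) = 1 · 468 = 468
  d = 2: σ(2) · Id(468/2) = 3 · 234 = 702
  d = 3: σ(3) · Id(468/3) = 4 · 156 = 624
  d = 4: σ(4) · Id(468/4) = 7 · 117 = 819
  d = 6: σ(6) · Id(468/6) = 12 · 78 = 936
  d = 9: σ(9) · Id(468/9) = 13 · 52 = 676
  d = 12: σ(12) · Id(468/12) = 28 · 39 = 1092
  d = 13: σ(13) · Id(468/13) = 14 · 36 = 504
  d = 18: σ(18) · Id(468/18) = 39 · 26 = 1014
  d = 26: σ(26) · Id(468/26) = 42 · 18 = 756
  d = 36: σ(36) · Id(468/36) = 91 · 13 = 1183
  d = 39: σ(39) · Id(468/39) = 56 · 12 = 672
  d = 52: σ(52) · Id(468/52) = 98 · 9 = 882
  d = 78: σ(78) · Id(468/78) = 168 · 6 = 1008
  d = 117: σ(117) · Id(468/117) = 182 · 4 = 728
  d = 156: σ(156) · Id(468/156) = 392 · 3 = 1176
  d = 234: σ(234) · Id(468/234) = 546 · 2 = 1092
  d = 468: σ(468) · Id(468/468) = 1274 · 1 = 1274
Summing: (σ * Id)(468) = 468 + 702 + 624 + 819 + 936 + 676 + 1092 + 504 + 1014 + 756 + 1183 + 672 + 882 + 1008 + 728 + 1176 + 1092 + 1274 = 15606.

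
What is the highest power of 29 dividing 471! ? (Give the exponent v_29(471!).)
v_29(471!) = 16

Legendre's formula: v_p(n!) = Σ_{k ≥ 1} ⌊n / p^k⌋. For p = 29, n = 471, the terms are:
  ⌊471/29^1⌋ = ⌊471/29⌋ = 16
(the next term ⌊471/29^2⌋ = 0, terminating the sum). Summing: v_29(471!) = 16 = 16.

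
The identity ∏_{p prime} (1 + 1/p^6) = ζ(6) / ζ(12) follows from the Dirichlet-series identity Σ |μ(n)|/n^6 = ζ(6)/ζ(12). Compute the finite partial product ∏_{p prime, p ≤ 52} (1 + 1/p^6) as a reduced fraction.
∏ = 862155056480201047883460386910418315829132841121015872043175453729006428800800000/847666095717512475523225986389496867701830685289319692004055511811488189213173229

The primes p ≤ 52 are [2, 3, 5, 7, 11, 13, 17, 19, 23, 29, 31, 37, 41, 43, 47]. For each, (1 + 1/p^6) = (p^6 + 1)/p^6. Multiplying these fractions over p ∈ [2, 3, 5, 7, 11, 13, 17, 19, 23, 29, 31, 37, 41, 43, 47] gives 862155056480201047883460386910418315829132841121015872043175453729006428800800000/847666095717512475523225986389496867701830685289319692004055511811488189213173229. (In the limit P → ∞ this tends to ζ(6)/ζ(12).)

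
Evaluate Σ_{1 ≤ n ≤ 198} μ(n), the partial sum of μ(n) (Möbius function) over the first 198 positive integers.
Σ_{n ≤ 198} μ(n) = -7

Compute μ(n) for each 1 ≤ n ≤ 198: μ(1) = 1, μ(2) = -1, μ(3) = -1, μ(4) = 0, μ(5) = -1, μ(6) = 1, μ(7) = -1, μ(8) = 0, μ(9) = 0, μ(10) = 1, μ(11) = -1, μ(12) = 0, μ(13) = -1, μ(14) = 1, μ(15) = 1, μ(16) = 0, μ(17) = -1, μ(18) = 0, μ(19) = -1, μ(20) = 0, μ(21) = 1, μ(22) = 1, μ(23) = -1, μ(24) = 0, μ(25) = 0, μ(26) = 1, μ(27) = 0, μ(28) = 0, μ(29) = -1, μ(30) = -1, μ(31) = -1, μ(32) = 0, μ(33) = 1, μ(34) = 1, μ(35) = 1, μ(36) = 0, μ(37) = -1, μ(38) = 1, μ(39) = 1, μ(40) = 0, μ(41) = -1, μ(42) = -1, μ(43) = -1, μ(44) = 0, μ(45) = 0, μ(46) = 1, μ(47) = -1, μ(48) = 0, μ(49) = 0, μ(50) = 0, μ(51) = 1, μ(52) = 0, μ(53) = -1, μ(54) = 0, μ(55) = 1, μ(56) = 0, μ(57) = 1, μ(58) = 1, μ(59) = -1, μ(60) = 0, μ(61) = -1, μ(62) = 1, μ(63) = 0, μ(64) = 0, μ(65) = 1, μ(66) = -1, μ(67) = -1, μ(68) = 0, μ(69) = 1, μ(70) = -1, μ(71) = -1, μ(72) = 0, μ(73) = -1, μ(74) = 1, μ(75) = 0, μ(76) = 0, μ(77) = 1, μ(78) = -1, μ(79) = -1, μ(80) = 0, μ(81) = 0, μ(82) = 1, μ(83) = -1, μ(84) = 0, μ(85) = 1, μ(86) = 1, μ(87) = 1, μ(88) = 0, μ(89) = -1, μ(90) = 0, μ(91) = 1, μ(92) = 0, μ(93) = 1, μ(94) = 1, μ(95) = 1, μ(96) = 0, μ(97) = -1, μ(98) = 0, μ(99) = 0, μ(100) = 0, μ(101) = -1, μ(102) = -1, μ(103) = -1, μ(104) = 0, μ(105) = -1, μ(106) = 1, μ(107) = -1, μ(108) = 0, μ(109) = -1, μ(110) = -1, μ(111) = 1, μ(112) = 0, μ(113) = -1, μ(114) = -1, μ(115) = 1, μ(116) = 0, μ(117) = 0, μ(118) = 1, μ(119) = 1, μ(120) = 0, μ(121) = 0, μ(122) = 1, μ(123) = 1, μ(124) = 0, μ(125) = 0, μ(126) = 0, μ(127) = -1, μ(128) = 0, μ(129) = 1, μ(130) = -1, μ(131) = -1, μ(132) = 0, μ(133) = 1, μ(134) = 1, μ(135) = 0, μ(136) = 0, μ(137) = -1, μ(138) = -1, μ(139) = -1, μ(140) = 0, μ(141) = 1, μ(142) = 1, μ(143) = 1, μ(144) = 0, μ(145) = 1, μ(146) = 1, μ(147) = 0, μ(148) = 0, μ(149) = -1, μ(150) = 0, μ(151) = -1, μ(152) = 0, μ(153) = 0, μ(154) = -1, μ(155) = 1, μ(156) = 0, μ(157) = -1, μ(158) = 1, μ(159) = 1, μ(160) = 0, μ(161) = 1, μ(162) = 0, μ(163) = -1, μ(164) = 0, μ(165) = -1, μ(166) = 1, μ(167) = -1, μ(168) = 0, μ(169) = 0, μ(170) = -1, μ(171) = 0, μ(172) = 0, μ(173) = -1, μ(174) = -1, μ(175) = 0, μ(176) = 0, μ(177) = 1, μ(178) = 1, μ(179) = -1, μ(180) = 0, μ(181) = -1, μ(182) = -1, μ(183) = 1, μ(184) = 0, μ(185) = 1, μ(186) = -1, μ(187) = 1, μ(188) = 0, μ(189) = 0, μ(190) = -1, μ(191) = -1, μ(192) = 0, μ(193) = -1, μ(194) = 1, μ(195) = -1, μ(196) = 0, μ(197) = -1, μ(198) = 0. Summing all 198 values: -7. (Mertens function M(x) = Σ_{n ≤ x} μ(n); on average M(x) should be small (PNT ⟺ M(x) = o(x)).)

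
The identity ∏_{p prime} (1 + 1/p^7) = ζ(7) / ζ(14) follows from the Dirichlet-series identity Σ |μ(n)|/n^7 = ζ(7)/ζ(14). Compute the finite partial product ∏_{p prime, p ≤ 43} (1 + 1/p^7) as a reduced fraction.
∏ = 520809220089538061022644224225580227698833285987386472597926245148089867161153104280287356125184/516528479137134655019209847872578550121603875954111837055841148542846145248143400719531810009375

The primes p ≤ 43 are [2, 3, 5, 7, 11, 13, 17, 19, 23, 29, 31, 37, 41, 43]. For each, (1 + 1/p^7) = (p^7 + 1)/p^7. Multiplying these fractions over p ∈ [2, 3, 5, 7, 11, 13, 17, 19, 23, 29, 31, 37, 41, 43] gives 520809220089538061022644224225580227698833285987386472597926245148089867161153104280287356125184/516528479137134655019209847872578550121603875954111837055841148542846145248143400719531810009375. (In the limit P → ∞ this tends to ζ(7)/ζ(14).)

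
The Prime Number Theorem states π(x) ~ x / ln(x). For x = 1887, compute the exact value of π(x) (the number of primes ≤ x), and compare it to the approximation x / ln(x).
π(1887) = 289;  x/ln(x) ≈ 250.17;  relative error ≈ 13.43%.

Directly count primes up to 1887: π(1887) = 289. The PNT approximation gives 1887/ln(1887) ≈ 1887/7.54274 ≈ 250.17. Relative error (π(x) − x/ln(x)) / π(x) ≈ 13.43%; the approximation is known to undercount slightly (Li(x) is a better estimate).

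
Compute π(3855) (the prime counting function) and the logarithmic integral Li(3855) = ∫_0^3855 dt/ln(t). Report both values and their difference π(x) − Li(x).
π(3855) = 535;  Li(3855) ≈ 547.84;  π(x) − Li(x) ≈ -12.84.

Direct count of primes ≤ 3855 gives π(3855) = 535. Numerical evaluation of the logarithmic integral gives Li(3855) ≈ 547.84. The difference π(x) − Li(x) ≈ -12.84 is typically negative for small/moderate x (Li(x) overestimates), though Littlewood's theorem shows this sign changes infinitely often.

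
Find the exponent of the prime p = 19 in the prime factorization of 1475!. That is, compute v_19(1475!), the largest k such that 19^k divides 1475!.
v_19(1475!) = 81

Legendre's formula: v_p(n!) = Σ_{k ≥ 1} ⌊n / p^k⌋. For p = 19, n = 1475, the terms are:
  ⌊1475/19^1⌋ = ⌊1475/19⌋ = 77
  ⌊1475/19^2⌋ = ⌊1475/361⌋ = 4
(the next term ⌊1475/19^3⌋ = 0, terminating the sum). Summing: v_19(1475!) = 77 + 4 = 81.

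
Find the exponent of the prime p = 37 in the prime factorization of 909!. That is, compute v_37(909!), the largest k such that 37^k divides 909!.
v_37(909!) = 24

Legendre's formula: v_p(n!) = Σ_{k ≥ 1} ⌊n / p^k⌋. For p = 37, n = 909, the terms are:
  ⌊909/37^1⌋ = ⌊909/37⌋ = 24
(the next term ⌊909/37^2⌋ = 0, terminating the sum). Summing: v_37(909!) = 24 = 24.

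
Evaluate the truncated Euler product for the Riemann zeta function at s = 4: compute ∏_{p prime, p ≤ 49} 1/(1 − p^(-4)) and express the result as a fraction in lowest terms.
∏ = 65572203587643632473857746546522240898588901/60584710506150227098341885345792000000000000

The primes p ≤ 49 are [2, 3, 5, 7, 11, 13, 17, 19, 23, 29, 31, 37, 41, 43, 47]. For each prime, (1 − 1/p^4)^(-1) = p^4 / (p^4 − 1). The product is (1 − 1/2^4)^(-1), (1 − 1/3^4)^(-1), (1 − 1/5^4)^(-1), (1 − 1/7^4)^(-1), (1 − 1/11^4)^(-1), (1 − 1/13^4)^(-1), (1 − 1/17^4)^(-1), (1 − 1/19^4)^(-1), (1 − 1/23^4)^(-1), (1 − 1/29^4)^(-1), (1 − 1/31^4)^(-1), (1 − 1/37^4)^(-1), (1 − 1/41^4)^(-1), (1 − 1/43^4)^(-1), (1 − 1/47^4)^(-1) = ∏ p^4 / (p^4 − 1) = 65572203587643632473857746546522240898588901/60584710506150227098341885345792000000000000.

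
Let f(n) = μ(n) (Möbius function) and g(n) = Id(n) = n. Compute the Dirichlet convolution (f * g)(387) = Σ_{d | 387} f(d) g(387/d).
(μ * Id)(387) = 252

Divisors of 387: [1, 3, 9, 43, 129, 387]. For each d | 387:
  d = 1: μ(1) · Id(387/1) = 1 · 387 = 387
  d = 3: μ(3) · Id(387/3) = -1 · 129 = -129
  d = 9: μ(9) · Id(387/9) = 0 · 43 = 0
  d = 43: μ(43) · Id(387/43) = -1 · 9 = -9
  d = 129: μ(129) · Id(387/129) = 1 · 3 = 3
  d = 387: μ(387) · Id(387/387) = 0 · 1 = 0
Summing: (μ * Id)(387) = 387 + -129 + 0 + -9 + 3 + 0 = 252.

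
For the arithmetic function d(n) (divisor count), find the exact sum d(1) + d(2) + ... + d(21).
Σ_{n ≤ 21} d(n) = 70

Compute d(n) for each 1 ≤ n ≤ 21: d(1) = 1, d(2) = 2, d(3) = 2, d(4) = 3, d(5) = 2, d(6) = 4, d(7) = 2, d(8) = 4, d(9) = 3, d(10) = 4, d(11) = 2, d(12) = 6, d(13) = 2, d(14) = 4, d(15) = 4, d(16) = 5, d(17) = 2, d(18) = 6, d(19) = 2, d(20) = 6, d(21) = 4. Summing all 21 values: 70. (Dirichlet's divisor formula: Σ_{n ≤ x} d(n) = x ln(x) + (2γ − 1) x + O(√x). For x = 21, the asymptotic estimate is ≈ 67.18.)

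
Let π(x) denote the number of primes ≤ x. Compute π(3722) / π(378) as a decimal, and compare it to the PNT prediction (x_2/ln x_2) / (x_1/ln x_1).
π(3722)/π(378) = 519/74 ≈ 7.0135;  PNT prediction ≈ 7.1075.

π(378) = 74 and π(3722) = 519, so π(3722)/π(378) ≈ 7.0135. The PNT-predicted ratio is (3722/ln(3722)) / (378/ln(378)) ≈ 7.1075. The two agree to within a few percent, as expected.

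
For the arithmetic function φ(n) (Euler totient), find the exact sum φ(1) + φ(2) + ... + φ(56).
Σ_{n ≤ 56} φ(n) = 964

Compute φ(n) for each 1 ≤ n ≤ 56: φ(1) = 1, φ(2) = 1, φ(3) = 2, φ(4) = 2, φ(5) = 4, φ(6) = 2, φ(7) = 6, φ(8) = 4, φ(9) = 6, φ(10) = 4, φ(11) = 10, φ(12) = 4, φ(13) = 12, φ(14) = 6, φ(15) = 8, φ(16) = 8, φ(17) = 16, φ(18) = 6, φ(19) = 18, φ(20) = 8, φ(21) = 12, φ(22) = 10, φ(23) = 22, φ(24) = 8, φ(25) = 20, φ(26) = 12, φ(27) = 18, φ(28) = 12, φ(29) = 28, φ(30) = 8, φ(31) = 30, φ(32) = 16, φ(33) = 20, φ(34) = 16, φ(35) = 24, φ(36) = 12, φ(37) = 36, φ(38) = 18, φ(39) = 24, φ(40) = 16, φ(41) = 40, φ(42) = 12, φ(43) = 42, φ(44) = 20, φ(45) = 24, φ(46) = 22, φ(47) = 46, φ(48) = 16, φ(49) = 42, φ(50) = 20, φ(51) = 32, φ(52) = 24, φ(53) = 52, φ(54) = 18, φ(55) = 40, φ(56) = 24. Summing all 56 values: 964. (Average order: Σ_{n ≤ x} φ(n) ~ (3/π²) x². For x = 56, (3/π²)·56² ≈ 953.23.)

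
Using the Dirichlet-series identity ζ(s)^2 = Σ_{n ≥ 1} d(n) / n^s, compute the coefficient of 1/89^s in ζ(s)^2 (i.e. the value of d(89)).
d(89) = 2

ζ(s)^2 = (Σ 1/m^s)(Σ 1/k^s). The coefficient of 1/n^s in the product is the number of ordered pairs (m, k) with mk = n, which equals d(n). For n = 89, divisors are [1, 89], so d(89) = 2.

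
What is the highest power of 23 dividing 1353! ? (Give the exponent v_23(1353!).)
v_23(1353!) = 60

Legendre's formula: v_p(n!) = Σ_{k ≥ 1} ⌊n / p^k⌋. For p = 23, n = 1353, the terms are:
  ⌊1353/23^1⌋ = ⌊1353/23⌋ = 58
  ⌊1353/23^2⌋ = ⌊1353/529⌋ = 2
(the next term ⌊1353/23^3⌋ = 0, terminating the sum). Summing: v_23(1353!) = 58 + 2 = 60.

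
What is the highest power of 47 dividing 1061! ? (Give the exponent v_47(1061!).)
v_47(1061!) = 22

Legendre's formula: v_p(n!) = Σ_{k ≥ 1} ⌊n / p^k⌋. For p = 47, n = 1061, the terms are:
  ⌊1061/47^1⌋ = ⌊1061/47⌋ = 22
(the next term ⌊1061/47^2⌋ = 0, terminating the sum). Summing: v_47(1061!) = 22 = 22.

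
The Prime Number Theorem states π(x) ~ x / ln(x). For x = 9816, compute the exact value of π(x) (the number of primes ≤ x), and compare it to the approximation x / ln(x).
π(9816) = 1210;  x/ln(x) ≈ 1067.91;  relative error ≈ 11.74%.

Directly count primes up to 9816: π(9816) = 1210. The PNT approximation gives 9816/ln(9816) ≈ 9816/9.19177 ≈ 1067.91. Relative error (π(x) − x/ln(x)) / π(x) ≈ 11.74%; the approximation is known to undercount slightly (Li(x) is a better estimate).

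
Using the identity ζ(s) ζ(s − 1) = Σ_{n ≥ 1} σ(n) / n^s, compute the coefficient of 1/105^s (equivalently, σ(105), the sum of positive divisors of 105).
σ(105) = 192

In the product (Σ m^0/m^s)(Σ k / k^s) = Σ (Σ_{d | n} d) / n^s, the coefficient of 1/n^s is σ(n) = Σ_{d | n} d. For n = 105, divisors are [1, 3, 5, 7, 15, 21, 35, 105]; summing: σ(105) = 192.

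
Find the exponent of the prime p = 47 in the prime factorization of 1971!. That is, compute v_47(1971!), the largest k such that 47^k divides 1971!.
v_47(1971!) = 41

Legendre's formula: v_p(n!) = Σ_{k ≥ 1} ⌊n / p^k⌋. For p = 47, n = 1971, the terms are:
  ⌊1971/47^1⌋ = ⌊1971/47⌋ = 41
(the next term ⌊1971/47^2⌋ = 0, terminating the sum). Summing: v_47(1971!) = 41 = 41.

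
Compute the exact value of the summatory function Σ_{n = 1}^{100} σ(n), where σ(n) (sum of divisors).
Σ_{n ≤ 100} σ(n) = 8299

Compute σ(n) for each 1 ≤ n ≤ 100: σ(1) = 1, σ(2) = 3, σ(3) = 4, σ(4) = 7, σ(5) = 6, σ(6) = 12, σ(7) = 8, σ(8) = 15, σ(9) = 13, σ(10) = 18, σ(11) = 12, σ(12) = 28, σ(13) = 14, σ(14) = 24, σ(15) = 24, σ(16) = 31, σ(17) = 18, σ(18) = 39, σ(19) = 20, σ(20) = 42, σ(21) = 32, σ(22) = 36, σ(23) = 24, σ(24) = 60, σ(25) = 31, σ(26) = 42, σ(27) = 40, σ(28) = 56, σ(29) = 30, σ(30) = 72, σ(31) = 32, σ(32) = 63, σ(33) = 48, σ(34) = 54, σ(35) = 48, σ(36) = 91, σ(37) = 38, σ(38) = 60, σ(39) = 56, σ(40) = 90, σ(41) = 42, σ(42) = 96, σ(43) = 44, σ(44) = 84, σ(45) = 78, σ(46) = 72, σ(47) = 48, σ(48) = 124, σ(49) = 57, σ(50) = 93, σ(51) = 72, σ(52) = 98, σ(53) = 54, σ(54) = 120, σ(55) = 72, σ(56) = 120, σ(57) = 80, σ(58) = 90, σ(59) = 60, σ(60) = 168, σ(61) = 62, σ(62) = 96, σ(63) = 104, σ(64) = 127, σ(65) = 84, σ(66) = 144, σ(67) = 68, σ(68) = 126, σ(69) = 96, σ(70) = 144, σ(71) = 72, σ(72) = 195, σ(73) = 74, σ(74) = 114, σ(75) = 124, σ(76) = 140, σ(77) = 96, σ(78) = 168, σ(79) = 80, σ(80) = 186, σ(81) = 121, σ(82) = 126, σ(83) = 84, σ(84) = 224, σ(85) = 108, σ(86) = 132, σ(87) = 120, σ(88) = 180, σ(89) = 90, σ(90) = 234, σ(91) = 112, σ(92) = 168, σ(93) = 128, σ(94) = 144, σ(95) = 120, σ(96) = 252, σ(97) = 98, σ(98) = 171, σ(99) = 156, σ(100) = 217. Summing all 100 values: 8299. (Average order: Σ_{n ≤ x} σ(n) ~ (π²/12) x². For x = 100, (π²/12)·100² ≈ 8224.67.)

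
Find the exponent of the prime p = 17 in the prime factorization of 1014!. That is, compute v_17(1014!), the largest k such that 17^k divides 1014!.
v_17(1014!) = 62

Legendre's formula: v_p(n!) = Σ_{k ≥ 1} ⌊n / p^k⌋. For p = 17, n = 1014, the terms are:
  ⌊1014/17^1⌋ = ⌊1014/17⌋ = 59
  ⌊1014/17^2⌋ = ⌊1014/289⌋ = 3
(the next term ⌊1014/17^3⌋ = 0, terminating the sum). Summing: v_17(1014!) = 59 + 3 = 62.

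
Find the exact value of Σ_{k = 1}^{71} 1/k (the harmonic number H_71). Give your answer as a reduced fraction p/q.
H_71 = 3028810706851429109067025637383/624893729741902836283505236800

Direct summation: H_71 = 1 + 1/2 + ... + 1/71. The least common denominator is lcm(1, ..., 71) = 5624043567677125526551547131200; over this denominator the numerator is 5624043567677125526551547131200 + 2812021783838562763275773565600 + 1874681189225708508850515710400 + 1406010891919281381637886782800 + 1124808713535425105310309426240 + 937340594612854254425257855200 + 803434795382446503793078161600 + 703005445959640690818943391400 + 624893729741902836283505236800 + 562404356767712552655154713120 + 511276687970647775141049739200 + 468670297306427127212628927600 + 432618735975163502042426702400 + 401717397691223251896539080800 + 374936237845141701770103142080 + 351502722979820345409471695700 + 330826092216301501561855713600 + 312446864870951418141752618400 + 296002293035638185607976164800 + 281202178383856276327577356560 + 267811598460815501264359387200 + 255638343985323887570524869600 + 244523633377266327241371614400 + 234335148653213563606314463800 + 224961742707085021062061885248 + 216309367987581751021213351200 + 208297909913967612094501745600 + 200858698845611625948269540400 + 193932536816452604363846452800 + 187468118922570850885051571040 + 181420760247649210533920875200 + 175751361489910172704735847850 + 170425562656882591713683246400 + 165413046108150750780927856800 + 160686959076489300758615632320 + 156223432435475709070876309200 + 152001177504787176393285057600 + 148001146517819092803988082400 + 144206245325054500680808900800 + 140601089191928138163788678280 + 137171794333588427476867003200 + 133905799230407750632179693600 + 130791710876212221547710398400 + 127819171992661943785262434800 + 124978745948380567256701047360 + 122261816688633163620685807200 + 119660501439938840990458449600 + 117167574326606781803157231900 + 114776399340349500541868308800 + 112480871353542510531030942624 + 110275364072100500520618571200 + 108154683993790875510606675600 + 106114029578813689180217870400 + 104148954956983806047250872800 + 102255337594129555028209947840 + 100429349422805812974134770200 + 98667431011879395202658721600 + 96966268408226302181923226400 + 95322772333510602144941476800 + 93734059461285425442525785520 + 92197435535690582402484379200 + 90710380123824605266960437600 + 89270532820271833754786462400 + 87875680744955086352367923925 + 86523747195032700408485340480 + 85212781328441295856841623200 + 83940948771300380993306673600 + 82706523054075375390463928400 + 81507877792422109080457204800 + 80343479538244650379307816160 + 79211881234889091923261227200 = 27259296361662861981603230736447, so H_71 = 27259296361662861981603230736447/5624043567677125526551547131200; reducing by gcd(27259296361662861981603230736447, 5624043567677125526551547131200) = 9 gives 3028810706851429109067025637383/624893729741902836283505236800 ≈ 4.84692. (The PNT-adjacent estimate ln(71) + γ ≈ 4.83990 matches within O(1/n).)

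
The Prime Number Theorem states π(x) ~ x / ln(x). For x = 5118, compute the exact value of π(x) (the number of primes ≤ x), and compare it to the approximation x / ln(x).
π(5118) = 684;  x/ln(x) ≈ 599.26;  relative error ≈ 12.39%.

Directly count primes up to 5118: π(5118) = 684. The PNT approximation gives 5118/ln(5118) ≈ 5118/8.54052 ≈ 599.26. Relative error (π(x) − x/ln(x)) / π(x) ≈ 12.39%; the approximation is known to undercount slightly (Li(x) is a better estimate).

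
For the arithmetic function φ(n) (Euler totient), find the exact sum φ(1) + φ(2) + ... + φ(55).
Σ_{n ≤ 55} φ(n) = 940

Compute φ(n) for each 1 ≤ n ≤ 55: φ(1) = 1, φ(2) = 1, φ(3) = 2, φ(4) = 2, φ(5) = 4, φ(6) = 2, φ(7) = 6, φ(8) = 4, φ(9) = 6, φ(10) = 4, φ(11) = 10, φ(12) = 4, φ(13) = 12, φ(14) = 6, φ(15) = 8, φ(16) = 8, φ(17) = 16, φ(18) = 6, φ(19) = 18, φ(20) = 8, φ(21) = 12, φ(22) = 10, φ(23) = 22, φ(24) = 8, φ(25) = 20, φ(26) = 12, φ(27) = 18, φ(28) = 12, φ(29) = 28, φ(30) = 8, φ(31) = 30, φ(32) = 16, φ(33) = 20, φ(34) = 16, φ(35) = 24, φ(36) = 12, φ(37) = 36, φ(38) = 18, φ(39) = 24, φ(40) = 16, φ(41) = 40, φ(42) = 12, φ(43) = 42, φ(44) = 20, φ(45) = 24, φ(46) = 22, φ(47) = 46, φ(48) = 16, φ(49) = 42, φ(50) = 20, φ(51) = 32, φ(52) = 24, φ(53) = 52, φ(54) = 18, φ(55) = 40. Summing all 55 values: 940. (Average order: Σ_{n ≤ x} φ(n) ~ (3/π²) x². For x = 55, (3/π²)·55² ≈ 919.49.)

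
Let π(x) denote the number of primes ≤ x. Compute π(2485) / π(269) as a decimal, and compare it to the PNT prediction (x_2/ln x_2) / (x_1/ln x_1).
π(2485)/π(269) = 367/57 ≈ 6.4386;  PNT prediction ≈ 6.6108.

π(269) = 57 and π(2485) = 367, so π(2485)/π(269) ≈ 6.4386. The PNT-predicted ratio is (2485/ln(2485)) / (269/ln(269)) ≈ 6.6108. The two agree to within a few percent, as expected.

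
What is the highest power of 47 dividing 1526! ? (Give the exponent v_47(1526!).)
v_47(1526!) = 32

Legendre's formula: v_p(n!) = Σ_{k ≥ 1} ⌊n / p^k⌋. For p = 47, n = 1526, the terms are:
  ⌊1526/47^1⌋ = ⌊1526/47⌋ = 32
(the next term ⌊1526/47^2⌋ = 0, terminating the sum). Summing: v_47(1526!) = 32 = 32.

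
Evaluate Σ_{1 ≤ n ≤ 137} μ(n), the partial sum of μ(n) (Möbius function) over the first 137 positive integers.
Σ_{n ≤ 137} μ(n) = -2

Compute μ(n) for each 1 ≤ n ≤ 137: μ(1) = 1, μ(2) = -1, μ(3) = -1, μ(4) = 0, μ(5) = -1, μ(6) = 1, μ(7) = -1, μ(8) = 0, μ(9) = 0, μ(10) = 1, μ(11) = -1, μ(12) = 0, μ(13) = -1, μ(14) = 1, μ(15) = 1, μ(16) = 0, μ(17) = -1, μ(18) = 0, μ(19) = -1, μ(20) = 0, μ(21) = 1, μ(22) = 1, μ(23) = -1, μ(24) = 0, μ(25) = 0, μ(26) = 1, μ(27) = 0, μ(28) = 0, μ(29) = -1, μ(30) = -1, μ(31) = -1, μ(32) = 0, μ(33) = 1, μ(34) = 1, μ(35) = 1, μ(36) = 0, μ(37) = -1, μ(38) = 1, μ(39) = 1, μ(40) = 0, μ(41) = -1, μ(42) = -1, μ(43) = -1, μ(44) = 0, μ(45) = 0, μ(46) = 1, μ(47) = -1, μ(48) = 0, μ(49) = 0, μ(50) = 0, μ(51) = 1, μ(52) = 0, μ(53) = -1, μ(54) = 0, μ(55) = 1, μ(56) = 0, μ(57) = 1, μ(58) = 1, μ(59) = -1, μ(60) = 0, μ(61) = -1, μ(62) = 1, μ(63) = 0, μ(64) = 0, μ(65) = 1, μ(66) = -1, μ(67) = -1, μ(68) = 0, μ(69) = 1, μ(70) = -1, μ(71) = -1, μ(72) = 0, μ(73) = -1, μ(74) = 1, μ(75) = 0, μ(76) = 0, μ(77) = 1, μ(78) = -1, μ(79) = -1, μ(80) = 0, μ(81) = 0, μ(82) = 1, μ(83) = -1, μ(84) = 0, μ(85) = 1, μ(86) = 1, μ(87) = 1, μ(88) = 0, μ(89) = -1, μ(90) = 0, μ(91) = 1, μ(92) = 0, μ(93) = 1, μ(94) = 1, μ(95) = 1, μ(96) = 0, μ(97) = -1, μ(98) = 0, μ(99) = 0, μ(100) = 0, μ(101) = -1, μ(102) = -1, μ(103) = -1, μ(104) = 0, μ(105) = -1, μ(106) = 1, μ(107) = -1, μ(108) = 0, μ(109) = -1, μ(110) = -1, μ(111) = 1, μ(112) = 0, μ(113) = -1, μ(114) = -1, μ(115) = 1, μ(116) = 0, μ(117) = 0, μ(118) = 1, μ(119) = 1, μ(120) = 0, μ(121) = 0, μ(122) = 1, μ(123) = 1, μ(124) = 0, μ(125) = 0, μ(126) = 0, μ(127) = -1, μ(128) = 0, μ(129) = 1, μ(130) = -1, μ(131) = -1, μ(132) = 0, μ(133) = 1, μ(134) = 1, μ(135) = 0, μ(136) = 0, μ(137) = -1. Summing all 137 values: -2. (Mertens function M(x) = Σ_{n ≤ x} μ(n); on average M(x) should be small (PNT ⟺ M(x) = o(x)).)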